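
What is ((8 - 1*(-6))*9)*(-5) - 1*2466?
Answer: -3096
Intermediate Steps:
((8 - 1*(-6))*9)*(-5) - 1*2466 = ((8 + 6)*9)*(-5) - 2466 = (14*9)*(-5) - 2466 = 126*(-5) - 2466 = -630 - 2466 = -3096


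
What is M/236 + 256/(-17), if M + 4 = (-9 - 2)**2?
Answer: -58427/4012 ≈ -14.563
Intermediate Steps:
M = 117 (M = -4 + (-9 - 2)**2 = -4 + (-11)**2 = -4 + 121 = 117)
M/236 + 256/(-17) = 117/236 + 256/(-17) = 117*(1/236) + 256*(-1/17) = 117/236 - 256/17 = -58427/4012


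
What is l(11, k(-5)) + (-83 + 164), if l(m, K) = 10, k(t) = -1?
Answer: 91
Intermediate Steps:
l(11, k(-5)) + (-83 + 164) = 10 + (-83 + 164) = 10 + 81 = 91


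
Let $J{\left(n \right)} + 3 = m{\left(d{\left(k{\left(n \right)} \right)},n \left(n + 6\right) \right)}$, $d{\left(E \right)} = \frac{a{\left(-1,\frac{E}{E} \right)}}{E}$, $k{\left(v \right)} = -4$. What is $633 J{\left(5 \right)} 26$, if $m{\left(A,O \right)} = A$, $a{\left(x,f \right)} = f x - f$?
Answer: $-41145$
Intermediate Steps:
$a{\left(x,f \right)} = - f + f x$
$d{\left(E \right)} = - \frac{2}{E}$ ($d{\left(E \right)} = \frac{\frac{E}{E} \left(-1 - 1\right)}{E} = \frac{1 \left(-2\right)}{E} = - \frac{2}{E}$)
$J{\left(n \right)} = - \frac{5}{2}$ ($J{\left(n \right)} = -3 - \frac{2}{-4} = -3 - - \frac{1}{2} = -3 + \frac{1}{2} = - \frac{5}{2}$)
$633 J{\left(5 \right)} 26 = 633 \left(\left(- \frac{5}{2}\right) 26\right) = 633 \left(-65\right) = -41145$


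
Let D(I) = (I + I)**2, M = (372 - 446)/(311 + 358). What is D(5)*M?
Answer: -7400/669 ≈ -11.061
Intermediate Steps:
M = -74/669 ≈ -0.11061
D(I) = 4*I**2 (D(I) = (2*I)**2 = 4*I**2)
D(5)*M = (4*5**2)*(-74/669) = (4*25)*(-74/669) = 100*(-74/669) = -7400/669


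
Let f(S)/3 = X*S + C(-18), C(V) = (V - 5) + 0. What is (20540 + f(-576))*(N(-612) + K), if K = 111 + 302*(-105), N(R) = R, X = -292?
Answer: -16912288917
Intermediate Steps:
C(V) = -5 + V (C(V) = (-5 + V) + 0 = -5 + V)
K = -31599 (K = 111 - 31710 = -31599)
f(S) = -69 - 876*S (f(S) = 3*(-292*S + (-5 - 18)) = 3*(-292*S - 23) = 3*(-23 - 292*S) = -69 - 876*S)
(20540 + f(-576))*(N(-612) + K) = (20540 + (-69 - 876*(-576)))*(-612 - 31599) = (20540 + (-69 + 504576))*(-32211) = (20540 + 504507)*(-32211) = 525047*(-32211) = -16912288917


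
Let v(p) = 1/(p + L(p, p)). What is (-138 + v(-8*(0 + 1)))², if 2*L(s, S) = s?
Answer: 2745649/144 ≈ 19067.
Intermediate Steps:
L(s, S) = s/2
v(p) = 2/(3*p) (v(p) = 1/(p + p/2) = 1/(3*p/2) = 2/(3*p))
(-138 + v(-8*(0 + 1)))² = (-138 + 2/(3*((-8*(0 + 1)))))² = (-138 + 2/(3*((-8))))² = (-138 + 2/(3*((-2*4))))² = (-138 + (⅔)/(-8))² = (-138 + (⅔)*(-⅛))² = (-138 - 1/12)² = (-1657/12)² = 2745649/144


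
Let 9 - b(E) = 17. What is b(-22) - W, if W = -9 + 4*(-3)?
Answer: 13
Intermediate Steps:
b(E) = -8 (b(E) = 9 - 1*17 = 9 - 17 = -8)
W = -21 (W = -9 - 12 = -21)
b(-22) - W = -8 - 1*(-21) = -8 + 21 = 13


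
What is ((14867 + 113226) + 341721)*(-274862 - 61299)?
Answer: -157933144054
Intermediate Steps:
((14867 + 113226) + 341721)*(-274862 - 61299) = (128093 + 341721)*(-336161) = 469814*(-336161) = -157933144054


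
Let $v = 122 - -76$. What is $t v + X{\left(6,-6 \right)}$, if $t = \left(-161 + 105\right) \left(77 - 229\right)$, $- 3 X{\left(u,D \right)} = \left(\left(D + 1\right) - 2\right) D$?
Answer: $1685362$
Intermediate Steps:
$v = 198$ ($v = 122 + 76 = 198$)
$X{\left(u,D \right)} = - \frac{D \left(-1 + D\right)}{3}$ ($X{\left(u,D \right)} = - \frac{\left(\left(D + 1\right) - 2\right) D}{3} = - \frac{\left(\left(1 + D\right) - 2\right) D}{3} = - \frac{\left(-1 + D\right) D}{3} = - \frac{D \left(-1 + D\right)}{3}$)
$t = 8512$ ($t = - 56 \left(77 - 229\right) = \left(-56\right) \left(-152\right) = 8512$)
$t v + X{\left(6,-6 \right)} = 8512 \cdot 198 + \frac{1}{3} \left(-6\right) \left(1 - -6\right) = 1685376 + \frac{1}{3} \left(-6\right) \left(1 + 6\right) = 1685376 + \frac{1}{3} \left(-6\right) 7 = 1685376 - 14 = 1685362$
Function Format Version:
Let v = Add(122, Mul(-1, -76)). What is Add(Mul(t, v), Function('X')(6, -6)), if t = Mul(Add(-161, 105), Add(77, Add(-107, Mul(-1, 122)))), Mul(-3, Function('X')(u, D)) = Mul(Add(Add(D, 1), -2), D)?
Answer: 1685362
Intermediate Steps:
v = 198 (v = Add(122, 76) = 198)
Function('X')(u, D) = Mul(Rational(-1, 3), D, Add(-1, D)) (Function('X')(u, D) = Mul(Rational(-1, 3), Mul(Add(Add(D, 1), -2), D)) = Mul(Rational(-1, 3), Mul(Add(Add(1, D), -2), D)) = Mul(Rational(-1, 3), Mul(Add(-1, D), D)) = Mul(Rational(-1, 3), Mul(D, Add(-1, D))) = Mul(Rational(-1, 3), D, Add(-1, D)))
t = 8512 (t = Mul(-56, Add(77, Add(-107, -122))) = Mul(-56, Add(77, -229)) = Mul(-56, -152) = 8512)
Add(Mul(t, v), Function('X')(6, -6)) = Add(Mul(8512, 198), Mul(Rational(1, 3), -6, Add(1, Mul(-1, -6)))) = Add(1685376, Mul(Rational(1, 3), -6, Add(1, 6))) = Add(1685376, Mul(Rational(1, 3), -6, 7)) = Add(1685376, -14) = 1685362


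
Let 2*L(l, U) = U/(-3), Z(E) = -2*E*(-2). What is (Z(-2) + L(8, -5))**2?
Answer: 1849/36 ≈ 51.361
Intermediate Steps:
Z(E) = 4*E
L(l, U) = -U/6 (L(l, U) = (U/(-3))/2 = (U*(-1/3))/2 = (-U/3)/2 = -U/6)
(Z(-2) + L(8, -5))**2 = (4*(-2) - 1/6*(-5))**2 = (-8 + 5/6)**2 = (-43/6)**2 = 1849/36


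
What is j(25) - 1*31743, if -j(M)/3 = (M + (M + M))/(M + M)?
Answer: -63495/2 ≈ -31748.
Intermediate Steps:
j(M) = -9/2 (j(M) = -3*(M + (M + M))/(M + M) = -3*(M + 2*M)/(2*M) = -3*3*M*1/(2*M) = -3*3/2 = -9/2)
j(25) - 1*31743 = -9/2 - 1*31743 = -9/2 - 31743 = -63495/2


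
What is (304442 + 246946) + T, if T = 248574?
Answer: 799962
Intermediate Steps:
(304442 + 246946) + T = (304442 + 246946) + 248574 = 551388 + 248574 = 799962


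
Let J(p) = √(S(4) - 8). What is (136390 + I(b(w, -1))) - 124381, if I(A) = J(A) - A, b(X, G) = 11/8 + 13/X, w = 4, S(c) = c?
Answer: 96035/8 + 2*I ≈ 12004.0 + 2.0*I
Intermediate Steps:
b(X, G) = 11/8 + 13/X (b(X, G) = 11*(⅛) + 13/X = 11/8 + 13/X)
J(p) = 2*I (J(p) = √(4 - 8) = √(-4) = 2*I)
I(A) = -A + 2*I (I(A) = 2*I - A = -A + 2*I)
(136390 + I(b(w, -1))) - 124381 = (136390 + (-(11/8 + 13/4) + 2*I)) - 124381 = (136390 + (-1*37/8 + 2*I)) - 124381 = (136390 + (-37/8 + 2*I)) - 124381 = (1091083/8 + 2*I) - 124381 = 96035/8 + 2*I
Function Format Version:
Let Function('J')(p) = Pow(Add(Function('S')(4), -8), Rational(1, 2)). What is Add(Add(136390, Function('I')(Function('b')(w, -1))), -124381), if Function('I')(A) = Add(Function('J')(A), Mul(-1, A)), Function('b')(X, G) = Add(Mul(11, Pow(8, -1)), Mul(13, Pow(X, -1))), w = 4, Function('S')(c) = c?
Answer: Add(Rational(96035, 8), Mul(2, I)) ≈ Add(12004., Mul(2.0000, I))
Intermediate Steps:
Function('b')(X, G) = Add(Rational(11, 8), Mul(13, Pow(X, -1))) (Function('b')(X, G) = Add(Mul(11, Rational(1, 8)), Mul(13, Pow(X, -1))) = Add(Rational(11, 8), Mul(13, Pow(X, -1))))
Function('J')(p) = Mul(2, I) (Function('J')(p) = Pow(Add(4, -8), Rational(1, 2)) = Pow(-4, Rational(1, 2)) = Mul(2, I))
Function('I')(A) = Add(Mul(-1, A), Mul(2, I)) (Function('I')(A) = Add(Mul(2, I), Mul(-1, A)) = Add(Mul(-1, A), Mul(2, I)))
Add(Add(136390, Function('I')(Function('b')(w, -1))), -124381) = Add(Add(136390, Add(Mul(-1, Add(Rational(11, 8), Mul(13, Pow(4, -1)))), Mul(2, I))), -124381) = Add(Add(136390, Add(Mul(-1, Add(Rational(11, 8), Mul(13, Rational(1, 4)))), Mul(2, I))), -124381) = Add(Add(136390, Add(Mul(-1, Add(Rational(11, 8), Rational(13, 4))), Mul(2, I))), -124381) = Add(Add(136390, Add(Mul(-1, Rational(37, 8)), Mul(2, I))), -124381) = Add(Add(136390, Add(Rational(-37, 8), Mul(2, I))), -124381) = Add(Add(Rational(1091083, 8), Mul(2, I)), -124381) = Add(Rational(96035, 8), Mul(2, I))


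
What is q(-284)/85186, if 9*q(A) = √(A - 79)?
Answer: 11*I*√3/766674 ≈ 2.4851e-5*I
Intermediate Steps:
q(A) = √(-79 + A)/9 (q(A) = √(A - 79)/9 = √(-79 + A)/9)
q(-284)/85186 = (√(-79 - 284)/9)/85186 = (√(-363)/9)*(1/85186) = ((11*I*√3)/9)*(1/85186) = (11*I*√3/9)*(1/85186) = 11*I*√3/766674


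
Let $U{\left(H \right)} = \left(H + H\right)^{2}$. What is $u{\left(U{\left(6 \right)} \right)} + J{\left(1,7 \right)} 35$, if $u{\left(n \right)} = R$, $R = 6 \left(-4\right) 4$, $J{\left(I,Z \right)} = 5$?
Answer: $79$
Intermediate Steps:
$U{\left(H \right)} = 4 H^{2}$ ($U{\left(H \right)} = \left(2 H\right)^{2} = 4 H^{2}$)
$R = -96$ ($R = \left(-24\right) 4 = -96$)
$u{\left(n \right)} = -96$
$u{\left(U{\left(6 \right)} \right)} + J{\left(1,7 \right)} 35 = -96 + 5 \cdot 35 = -96 + 175 = 79$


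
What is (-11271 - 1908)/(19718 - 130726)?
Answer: 13179/111008 ≈ 0.11872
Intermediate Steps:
(-11271 - 1908)/(19718 - 130726) = -13179/(-111008) = -13179*(-1/111008) = 13179/111008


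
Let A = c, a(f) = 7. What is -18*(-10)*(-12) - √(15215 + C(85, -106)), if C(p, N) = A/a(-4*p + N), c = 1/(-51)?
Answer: -2160 - √1939136178/357 ≈ -2283.3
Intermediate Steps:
c = -1/51 ≈ -0.019608
A = -1/51 ≈ -0.019608
C(p, N) = -1/357 (C(p, N) = -1/51/7 = -1/51*⅐ = -1/357)
-18*(-10)*(-12) - √(15215 + C(85, -106)) = -18*(-10)*(-12) - √(15215 - 1/357) = 180*(-12) - √(5431754/357) = -2160 - √1939136178/357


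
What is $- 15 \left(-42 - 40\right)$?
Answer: $1230$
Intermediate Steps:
$- 15 \left(-42 - 40\right) = \left(-15\right) \left(-82\right) = 1230$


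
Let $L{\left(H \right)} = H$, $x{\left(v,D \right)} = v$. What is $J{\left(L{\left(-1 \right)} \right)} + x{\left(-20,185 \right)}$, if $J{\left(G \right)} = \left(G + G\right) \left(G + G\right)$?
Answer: $-16$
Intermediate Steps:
$J{\left(G \right)} = 4 G^{2}$ ($J{\left(G \right)} = 2 G 2 G = 4 G^{2}$)
$J{\left(L{\left(-1 \right)} \right)} + x{\left(-20,185 \right)} = 4 \left(-1\right)^{2} - 20 = 4 \cdot 1 - 20 = 4 - 20 = -16$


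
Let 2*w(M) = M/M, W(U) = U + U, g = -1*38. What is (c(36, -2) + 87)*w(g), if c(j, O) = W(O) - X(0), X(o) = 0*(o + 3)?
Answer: 83/2 ≈ 41.500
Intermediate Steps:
g = -38
W(U) = 2*U
w(M) = ½ (w(M) = (M/M)/2 = (½)*1 = ½)
X(o) = 0 (X(o) = 0*(3 + o) = 0)
c(j, O) = 2*O (c(j, O) = 2*O - 1*0 = 2*O + 0 = 2*O)
(c(36, -2) + 87)*w(g) = (2*(-2) + 87)*(½) = (-4 + 87)*(½) = 83*(½) = 83/2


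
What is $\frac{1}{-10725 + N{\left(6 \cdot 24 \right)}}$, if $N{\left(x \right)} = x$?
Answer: $- \frac{1}{10581} \approx -9.4509 \cdot 10^{-5}$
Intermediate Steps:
$\frac{1}{-10725 + N{\left(6 \cdot 24 \right)}} = \frac{1}{-10725 + 6 \cdot 24} = \frac{1}{-10725 + 144} = \frac{1}{-10581} = - \frac{1}{10581}$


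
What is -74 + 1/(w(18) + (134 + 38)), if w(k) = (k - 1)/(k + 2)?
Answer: -255798/3457 ≈ -73.994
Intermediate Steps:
w(k) = (-1 + k)/(2 + k)
-74 + 1/(w(18) + (134 + 38)) = -74 + 1/((-1 + 18)/(2 + 18) + (134 + 38)) = -74 + 1/(17/20 + 172) = -74 + 1/(3457/20) = -74 + 20/3457 = -255798/3457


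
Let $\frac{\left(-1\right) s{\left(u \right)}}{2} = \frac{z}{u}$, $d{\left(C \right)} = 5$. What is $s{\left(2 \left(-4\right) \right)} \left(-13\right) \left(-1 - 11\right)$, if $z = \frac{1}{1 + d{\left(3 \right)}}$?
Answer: $\frac{13}{2} \approx 6.5$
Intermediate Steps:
$z = \frac{1}{6}$ ($z = \frac{1}{1 + 5} = \frac{1}{6} \approx 0.16667$)
$s{\left(u \right)} = - \frac{1}{3 u}$ ($s{\left(u \right)} = - 2 \frac{1}{6 u} = - \frac{1}{3 u}$)
$s{\left(2 \left(-4\right) \right)} \left(-13\right) \left(-1 - 11\right) = - \frac{1}{3 \cdot 2 \left(-4\right)} \left(-13\right) \left(-1 - 11\right) = - \frac{1}{3 \left(-8\right)} \left(-13\right) \left(-1 - 11\right) = \left(- \frac{1}{3}\right) \left(- \frac{1}{8}\right) \left(-13\right) \left(-12\right) = \frac{1}{24} \left(-13\right) \left(-12\right) = \left(- \frac{13}{24}\right) \left(-12\right) = \frac{13}{2}$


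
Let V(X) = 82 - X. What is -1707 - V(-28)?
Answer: -1817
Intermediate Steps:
-1707 - V(-28) = -1707 - (82 - 1*(-28)) = -1707 - (82 + 28) = -1707 - 1*110 = -1707 - 110 = -1817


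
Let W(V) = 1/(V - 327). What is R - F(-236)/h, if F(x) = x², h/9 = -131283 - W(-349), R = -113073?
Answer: -90314280549203/798725763 ≈ -1.1307e+5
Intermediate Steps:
W(V) = 1/(-327 + V)
h = -798725763/676 (h = 9*(-131283 - 1/(-327 - 349)) = 9*(-131283 - 1/(-676)) = 9*(-131283 - 1*(-1/676)) = 9*(-131283 + 1/676) = 9*(-88747307/676) = -798725763/676 ≈ -1.1815e+6)
R - F(-236)/h = -113073 - (-236)²/(-798725763/676) = -113073 - 55696*(-676)/798725763 = -113073 - 1*(-37650496/798725763) = -113073 + 37650496/798725763 = -90314280549203/798725763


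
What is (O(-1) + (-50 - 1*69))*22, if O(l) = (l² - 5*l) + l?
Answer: -2508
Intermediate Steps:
O(l) = l² - 4*l
(O(-1) + (-50 - 1*69))*22 = (-(-4 - 1) + (-50 - 1*69))*22 = (-1*(-5) + (-50 - 69))*22 = (5 - 119)*22 = -114*22 = -2508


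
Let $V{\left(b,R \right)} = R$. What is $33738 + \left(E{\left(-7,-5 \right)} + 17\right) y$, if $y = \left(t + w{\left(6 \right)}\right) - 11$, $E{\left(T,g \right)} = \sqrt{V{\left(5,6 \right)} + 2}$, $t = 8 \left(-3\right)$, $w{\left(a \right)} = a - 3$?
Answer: $33194 - 64 \sqrt{2} \approx 33104.0$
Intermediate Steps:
$w{\left(a \right)} = -3 + a$
$t = -24$
$E{\left(T,g \right)} = 2 \sqrt{2}$ ($E{\left(T,g \right)} = \sqrt{6 + 2} = \sqrt{8} = 2 \sqrt{2}$)
$y = -32$ ($y = \left(-24 + \left(-3 + 6\right)\right) - 11 = \left(-24 + 3\right) - 11 = -21 - 11 = -32$)
$33738 + \left(E{\left(-7,-5 \right)} + 17\right) y = 33738 + \left(2 \sqrt{2} + 17\right) \left(-32\right) = 33738 + \left(17 + 2 \sqrt{2}\right) \left(-32\right) = 33738 - \left(544 + 64 \sqrt{2}\right) = 33194 - 64 \sqrt{2}$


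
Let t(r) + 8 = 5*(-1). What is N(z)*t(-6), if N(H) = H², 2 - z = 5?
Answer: -117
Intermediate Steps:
t(r) = -13 (t(r) = -8 + 5*(-1) = -8 - 5 = -13)
z = -3 (z = 2 - 1*5 = 2 - 5 = -3)
N(z)*t(-6) = (-3)²*(-13) = 9*(-13) = -117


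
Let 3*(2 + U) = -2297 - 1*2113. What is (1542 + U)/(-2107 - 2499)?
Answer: -5/329 ≈ -0.015198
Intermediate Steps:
U = -1472 (U = -2 + (-2297 - 1*2113)/3 = -2 + (-2297 - 2113)/3 = -2 + (1/3)*(-4410) = -2 - 1470 = -1472)
(1542 + U)/(-2107 - 2499) = (1542 - 1472)/(-2107 - 2499) = 70/(-4606) = 70*(-1/4606) = -5/329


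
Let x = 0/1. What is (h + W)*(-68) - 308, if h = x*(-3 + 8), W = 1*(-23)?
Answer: 1256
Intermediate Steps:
x = 0 (x = 0*1 = 0)
W = -23
h = 0 (h = 0*(-3 + 8) = 0*5 = 0)
(h + W)*(-68) - 308 = (0 - 23)*(-68) - 308 = -23*(-68) - 308 = 1564 - 308 = 1256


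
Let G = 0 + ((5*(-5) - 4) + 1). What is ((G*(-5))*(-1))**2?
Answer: 19600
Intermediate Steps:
G = -28 (G = 0 + ((-25 - 4) + 1) = 0 + (-29 + 1) = 0 - 28 = -28)
((G*(-5))*(-1))**2 = (-28*(-5)*(-1))**2 = (140*(-1))**2 = (-140)**2 = 19600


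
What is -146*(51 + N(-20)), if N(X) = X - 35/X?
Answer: -9563/2 ≈ -4781.5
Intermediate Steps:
-146*(51 + N(-20)) = -146*(51 + (-20 - 35/(-20))) = -146*(51 + (-20 - 35*(-1/20))) = -146*(51 + (-20 + 7/4)) = -146*(51 - 73/4) = -146*131/4 = -9563/2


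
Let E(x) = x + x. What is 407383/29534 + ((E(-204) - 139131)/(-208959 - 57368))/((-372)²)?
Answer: 2502377622303895/181414542117552 ≈ 13.794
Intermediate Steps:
E(x) = 2*x
407383/29534 + ((E(-204) - 139131)/(-208959 - 57368))/((-372)²) = 407383/29534 + ((2*(-204) - 139131)/(-208959 - 57368))/((-372)²) = 407383*(1/29534) + ((-408 - 139131)/(-266327))/138384 = 407383/29534 - 139539*(-1/266327)*(1/138384) = 407383/29534 + (139539/266327)*(1/138384) = 407383/29534 + 46513/12285131856 = 2502377622303895/181414542117552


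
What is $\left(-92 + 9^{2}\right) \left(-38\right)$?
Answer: $418$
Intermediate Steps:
$\left(-92 + 9^{2}\right) \left(-38\right) = \left(-92 + 81\right) \left(-38\right) = \left(-11\right) \left(-38\right) = 418$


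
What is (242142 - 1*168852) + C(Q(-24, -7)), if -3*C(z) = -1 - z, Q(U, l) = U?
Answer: 219847/3 ≈ 73282.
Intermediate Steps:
C(z) = 1/3 + z/3 (C(z) = -(-1 - z)/3 = 1/3 + z/3)
(242142 - 1*168852) + C(Q(-24, -7)) = (242142 - 1*168852) + (1/3 + (1/3)*(-24)) = (242142 - 168852) + (1/3 - 8) = 73290 - 23/3 = 219847/3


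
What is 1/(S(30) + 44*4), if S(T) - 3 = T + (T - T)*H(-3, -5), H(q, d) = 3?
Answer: 1/209 ≈ 0.0047847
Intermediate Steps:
S(T) = 3 + T (S(T) = 3 + (T + (T - T)*3) = 3 + (T + 0*3) = 3 + (T + 0) = 3 + T)
1/(S(30) + 44*4) = 1/((3 + 30) + 44*4) = 1/(33 + 176) = 1/209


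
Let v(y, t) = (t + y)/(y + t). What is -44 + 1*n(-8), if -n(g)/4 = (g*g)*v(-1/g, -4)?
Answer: -300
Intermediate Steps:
v(y, t) = 1 (v(y, t) = (t + y)/(t + y) = 1)
n(g) = -4*g² (n(g) = -4*g*g = -4*g²)
-44 + 1*n(-8) = -44 + 1*(-4*(-8)²) = -44 + 1*(-4*64) = -44 + 1*(-256) = -44 - 256 = -300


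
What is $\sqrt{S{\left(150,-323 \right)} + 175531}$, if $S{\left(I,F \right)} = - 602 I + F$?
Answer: $2 \sqrt{21227} \approx 291.39$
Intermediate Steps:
$S{\left(I,F \right)} = F - 602 I$
$\sqrt{S{\left(150,-323 \right)} + 175531} = \sqrt{\left(-323 - 90300\right) + 175531} = \sqrt{-90623 + 175531} = \sqrt{84908} = 2 \sqrt{21227}$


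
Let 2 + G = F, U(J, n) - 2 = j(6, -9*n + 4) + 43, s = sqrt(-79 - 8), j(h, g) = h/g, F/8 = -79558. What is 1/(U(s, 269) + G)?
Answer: -2417/1538229563 ≈ -1.5713e-6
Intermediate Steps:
F = -636464 (F = 8*(-79558) = -636464)
s = I*sqrt(87) (s = sqrt(-87) = I*sqrt(87) ≈ 9.3274*I)
U(J, n) = 45 + 6/(4 - 9*n) (U(J, n) = 2 + (6/(-9*n + 4) + 43) = 2 + (6/(4 - 9*n) + 43) = 2 + (43 + 6/(4 - 9*n)) = 45 + 6/(4 - 9*n))
G = -636466 (G = -2 - 636464 = -636466)
1/(U(s, 269) + G) = 1/(3*(-62 + 135*269)/(-4 + 9*269) - 636466) = 1/(3*(-62 + 36315)/(-4 + 2421) - 636466) = 1/(3*36253/2417 - 636466) = 1/(3*(1/2417)*36253 - 636466) = 1/(108759/2417 - 636466) = 1/(-1538229563/2417) = -2417/1538229563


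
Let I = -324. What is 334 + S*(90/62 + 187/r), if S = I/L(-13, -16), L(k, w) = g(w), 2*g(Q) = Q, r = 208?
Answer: 5534981/12896 ≈ 429.20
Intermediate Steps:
g(Q) = Q/2
L(k, w) = w/2
S = 81/2 (S = -324/((½)*(-16)) = -324/(-8) = -324*(-⅛) = 81/2 ≈ 40.500)
334 + S*(90/62 + 187/r) = 334 + 81*(90/62 + 187/208)/2 = 334 + 81*(90*(1/62) + 187*(1/208))/2 = 334 + 81*(45/31 + 187/208)/2 = 334 + (81/2)*(15157/6448) = 334 + 1227717/12896 = 5534981/12896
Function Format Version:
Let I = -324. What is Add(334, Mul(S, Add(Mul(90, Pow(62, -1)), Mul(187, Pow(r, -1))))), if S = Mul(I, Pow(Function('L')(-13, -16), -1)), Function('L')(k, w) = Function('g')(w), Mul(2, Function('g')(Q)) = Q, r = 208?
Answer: Rational(5534981, 12896) ≈ 429.20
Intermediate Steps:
Function('g')(Q) = Mul(Rational(1, 2), Q)
Function('L')(k, w) = Mul(Rational(1, 2), w)
S = Rational(81, 2) (S = Mul(-324, Pow(Mul(Rational(1, 2), -16), -1)) = Mul(-324, Pow(-8, -1)) = Mul(-324, Rational(-1, 8)) = Rational(81, 2) ≈ 40.500)
Add(334, Mul(S, Add(Mul(90, Pow(62, -1)), Mul(187, Pow(r, -1))))) = Add(334, Mul(Rational(81, 2), Add(Mul(90, Pow(62, -1)), Mul(187, Pow(208, -1))))) = Add(334, Mul(Rational(81, 2), Add(Mul(90, Rational(1, 62)), Mul(187, Rational(1, 208))))) = Add(334, Mul(Rational(81, 2), Add(Rational(45, 31), Rational(187, 208)))) = Add(334, Mul(Rational(81, 2), Rational(15157, 6448))) = Add(334, Rational(1227717, 12896)) = Rational(5534981, 12896)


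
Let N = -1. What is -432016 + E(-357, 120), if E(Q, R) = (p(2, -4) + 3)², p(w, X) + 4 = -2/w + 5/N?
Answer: -431967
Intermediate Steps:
p(w, X) = -9 - 2/w (p(w, X) = -4 + (-2/w + 5/(-1)) = -4 + (-2/w + 5*(-1)) = -4 + (-2/w - 5) = -4 + (-5 - 2/w) = -9 - 2/w)
E(Q, R) = 49 (E(Q, R) = ((-9 - 2/2) + 3)² = ((-9 - 2*½) + 3)² = ((-9 - 1) + 3)² = (-10 + 3)² = (-7)² = 49)
-432016 + E(-357, 120) = -432016 + 49 = -431967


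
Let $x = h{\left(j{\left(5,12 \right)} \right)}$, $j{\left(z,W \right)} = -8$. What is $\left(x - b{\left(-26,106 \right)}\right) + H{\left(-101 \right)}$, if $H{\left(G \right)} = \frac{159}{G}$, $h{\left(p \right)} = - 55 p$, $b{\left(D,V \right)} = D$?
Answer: $\frac{46907}{101} \approx 464.43$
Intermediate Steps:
$x = 440$ ($x = \left(-55\right) \left(-8\right) = 440$)
$\left(x - b{\left(-26,106 \right)}\right) + H{\left(-101 \right)} = \left(440 - -26\right) + \frac{159}{-101} = \left(440 + 26\right) + 159 \left(- \frac{1}{101}\right) = 466 - \frac{159}{101} = \frac{46907}{101}$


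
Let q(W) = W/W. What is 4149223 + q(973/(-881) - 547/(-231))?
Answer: 4149224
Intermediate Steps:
q(W) = 1
4149223 + q(973/(-881) - 547/(-231)) = 4149223 + 1 = 4149224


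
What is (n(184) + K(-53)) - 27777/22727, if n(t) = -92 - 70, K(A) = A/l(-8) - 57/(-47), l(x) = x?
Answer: -1327814707/8545352 ≈ -155.38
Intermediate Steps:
K(A) = 57/47 - A/8 (K(A) = A/(-8) - 57/(-47) = A*(-⅛) - 57*(-1/47) = -A/8 + 57/47 = 57/47 - A/8)
n(t) = -162
(n(184) + K(-53)) - 27777/22727 = (-162 + (57/47 - ⅛*(-53))) - 27777/22727 = (-162 + (57/47 + 53/8)) - 27777*1/22727 = (-162 + 2947/376) - 27777/22727 = -57965/376 - 27777/22727 = -1327814707/8545352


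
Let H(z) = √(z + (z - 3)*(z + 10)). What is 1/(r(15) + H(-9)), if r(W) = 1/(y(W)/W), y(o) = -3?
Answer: -5/46 - I*√21/46 ≈ -0.1087 - 0.099621*I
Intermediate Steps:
r(W) = -W/3 (r(W) = 1/(-3/W) = -W/3)
H(z) = √(z + (-3 + z)*(10 + z))
1/(r(15) + H(-9)) = 1/(-⅓*15 + √(-30 + (-9)² + 8*(-9))) = 1/(-5 + √(-30 + 81 - 72)) = 1/(-5 + √(-21)) = 1/(-5 + I*√21)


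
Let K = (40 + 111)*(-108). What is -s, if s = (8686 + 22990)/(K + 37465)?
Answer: -31676/21157 ≈ -1.4972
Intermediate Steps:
K = -16308 (K = 151*(-108) = -16308)
s = 31676/21157 (s = (8686 + 22990)/(-16308 + 37465) = 31676/21157 ≈ 1.4972)
-s = -1*31676/21157 = -31676/21157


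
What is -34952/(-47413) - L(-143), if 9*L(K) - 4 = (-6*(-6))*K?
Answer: 14365120/25101 ≈ 572.29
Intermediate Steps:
L(K) = 4/9 + 4*K (L(K) = 4/9 + ((-6*(-6))*K)/9 = 4/9 + (36*K)/9 = 4/9 + 4*K)
-34952/(-47413) - L(-143) = -34952/(-47413) - (4/9 + 4*(-143)) = -34952*(-1/47413) - (4/9 - 572) = 2056/2789 - 1*(-5144/9) = 2056/2789 + 5144/9 = 14365120/25101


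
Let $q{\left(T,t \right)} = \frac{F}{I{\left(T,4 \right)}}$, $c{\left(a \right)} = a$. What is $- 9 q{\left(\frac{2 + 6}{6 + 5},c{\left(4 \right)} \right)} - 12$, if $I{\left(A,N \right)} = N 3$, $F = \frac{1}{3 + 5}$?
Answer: $- \frac{387}{32} \approx -12.094$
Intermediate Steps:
$F = \frac{1}{8} \approx 0.125$
$I{\left(A,N \right)} = 3 N$
$q{\left(T,t \right)} = \frac{1}{96}$ ($q{\left(T,t \right)} = \frac{1}{8 \cdot 3 \cdot 4} = \frac{1}{8 \cdot 12} = \frac{1}{8} \cdot \frac{1}{12} = \frac{1}{96}$)
$- 9 q{\left(\frac{2 + 6}{6 + 5},c{\left(4 \right)} \right)} - 12 = \left(-9\right) \frac{1}{96} - 12 = - \frac{3}{32} - 12 = - \frac{387}{32}$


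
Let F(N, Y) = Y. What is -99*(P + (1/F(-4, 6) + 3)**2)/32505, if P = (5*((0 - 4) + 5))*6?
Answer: -1441/11820 ≈ -0.12191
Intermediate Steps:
P = 30 (P = (5*(-4 + 5))*6 = (5*1)*6 = 5*6 = 30)
-99*(P + (1/F(-4, 6) + 3)**2)/32505 = -99*(30 + (1/6 + 3)**2)/32505 = -99*(30 + (1/6 + 3)**2)*(1/32505) = -99*(30 + (19/6)**2)*(1/32505) = -99*(30 + 361/36)*(1/32505) = -99*1441/36*(1/32505) = -15851/4*1/32505 = -1441/11820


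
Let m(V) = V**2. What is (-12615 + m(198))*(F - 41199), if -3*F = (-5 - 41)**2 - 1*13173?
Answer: -997442020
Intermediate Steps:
F = 11057/3 (F = -((-5 - 41)**2 - 1*13173)/3 = -((-46)**2 - 13173)/3 = -(2116 - 13173)/3 = -1/3*(-11057) = 11057/3 ≈ 3685.7)
(-12615 + m(198))*(F - 41199) = (-12615 + 198**2)*(11057/3 - 41199) = (-12615 + 39204)*(-112540/3) = 26589*(-112540/3) = -997442020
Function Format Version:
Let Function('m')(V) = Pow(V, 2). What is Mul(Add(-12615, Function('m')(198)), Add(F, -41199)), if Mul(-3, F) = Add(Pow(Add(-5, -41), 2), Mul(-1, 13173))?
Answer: -997442020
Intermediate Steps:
F = Rational(11057, 3) (F = Mul(Rational(-1, 3), Add(Pow(Add(-5, -41), 2), Mul(-1, 13173))) = Mul(Rational(-1, 3), Add(Pow(-46, 2), -13173)) = Mul(Rational(-1, 3), Add(2116, -13173)) = Mul(Rational(-1, 3), -11057) = Rational(11057, 3) ≈ 3685.7)
Mul(Add(-12615, Function('m')(198)), Add(F, -41199)) = Mul(Add(-12615, Pow(198, 2)), Add(Rational(11057, 3), -41199)) = Mul(Add(-12615, 39204), Rational(-112540, 3)) = Mul(26589, Rational(-112540, 3)) = -997442020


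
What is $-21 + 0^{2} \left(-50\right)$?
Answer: $-21$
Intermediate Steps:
$-21 + 0^{2} \left(-50\right) = -21 + 0 \left(-50\right) = -21 + 0 = -21$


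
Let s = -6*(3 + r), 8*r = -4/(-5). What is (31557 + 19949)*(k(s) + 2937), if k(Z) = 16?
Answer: 152097218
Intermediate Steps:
r = 1/10 (r = (-4/(-5))/8 = (-4*(-1/5))/8 = (1/8)*(4/5) = 1/10 ≈ 0.10000)
s = -93/5 (s = -6*(3 + 1/10) = -6*31/10 = -93/5 ≈ -18.600)
(31557 + 19949)*(k(s) + 2937) = (31557 + 19949)*(16 + 2937) = 51506*2953 = 152097218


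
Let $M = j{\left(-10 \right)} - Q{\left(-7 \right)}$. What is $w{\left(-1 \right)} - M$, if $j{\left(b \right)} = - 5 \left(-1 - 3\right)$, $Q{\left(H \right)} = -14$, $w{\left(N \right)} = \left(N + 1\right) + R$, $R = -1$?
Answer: $-35$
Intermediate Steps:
$w{\left(N \right)} = N$ ($w{\left(N \right)} = \left(N + 1\right) - 1 = \left(1 + N\right) - 1 = N$)
$j{\left(b \right)} = 20$ ($j{\left(b \right)} = \left(-5\right) \left(-4\right) = 20$)
$M = 34$ ($M = 20 - -14 = 20 + 14 = 34$)
$w{\left(-1 \right)} - M = -1 - 34 = -35$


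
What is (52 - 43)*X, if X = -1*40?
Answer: -360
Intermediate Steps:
X = -40
(52 - 43)*X = (52 - 43)*(-40) = 9*(-40) = -360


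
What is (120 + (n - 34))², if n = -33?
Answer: 2809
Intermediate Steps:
(120 + (n - 34))² = (120 + (-33 - 34))² = (120 - 67)² = 53² = 2809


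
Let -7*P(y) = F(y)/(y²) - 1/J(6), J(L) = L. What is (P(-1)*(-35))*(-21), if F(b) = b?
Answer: 245/2 ≈ 122.50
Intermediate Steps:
P(y) = 1/42 - 1/(7*y) (P(y) = -(y/(y²) - 1/6)/7 = -(y/y² - 1*⅙)/7 = -(1/y - ⅙)/7 = -(-⅙ + 1/y)/7 = 1/42 - 1/(7*y))
(P(-1)*(-35))*(-21) = (((1/42)*(-6 - 1)/(-1))*(-35))*(-21) = (((1/42)*(-1)*(-7))*(-35))*(-21) = ((⅙)*(-35))*(-21) = -35/6*(-21) = 245/2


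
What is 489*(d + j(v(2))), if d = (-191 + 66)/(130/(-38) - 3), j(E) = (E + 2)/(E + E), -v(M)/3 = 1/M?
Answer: 575716/61 ≈ 9438.0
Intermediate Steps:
v(M) = -3/M
j(E) = (2 + E)/(2*E) (j(E) = (2 + E)/((2*E)) = (2 + E)*(1/(2*E)) = (2 + E)/(2*E))
d = 2375/122 (d = -125/(130*(-1/38) - 3) = -125/(-65/19 - 3) = -125/(-122/19) = -125*(-19/122) = 2375/122 ≈ 19.467)
489*(d + j(v(2))) = 489*(2375/122 + (2 - 3/2)/(2*((-3/2)))) = 489*(2375/122 + (2 - 3*½)/(2*((-3*½)))) = 489*(2375/122 + (2 - 3/2)/(2*(-3/2))) = 489*(2375/122 + (½)*(-⅔)*(½)) = 489*(2375/122 - ⅙) = 489*(3532/183) = 575716/61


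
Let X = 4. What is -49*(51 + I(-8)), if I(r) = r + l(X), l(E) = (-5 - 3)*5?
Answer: -147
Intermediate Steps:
l(E) = -40 (l(E) = -8*5 = -40)
I(r) = -40 + r (I(r) = r - 40 = -40 + r)
-49*(51 + I(-8)) = -49*(51 + (-40 - 8)) = -49*(51 - 48) = -49*3 = -147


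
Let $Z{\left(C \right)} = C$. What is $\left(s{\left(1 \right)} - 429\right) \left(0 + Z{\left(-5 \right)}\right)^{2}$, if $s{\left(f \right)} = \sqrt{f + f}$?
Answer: $-10725 + 25 \sqrt{2} \approx -10690.0$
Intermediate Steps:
$s{\left(f \right)} = \sqrt{2} \sqrt{f}$ ($s{\left(f \right)} = \sqrt{2 f} = \sqrt{2} \sqrt{f}$)
$\left(s{\left(1 \right)} - 429\right) \left(0 + Z{\left(-5 \right)}\right)^{2} = \left(\sqrt{2} \sqrt{1} - 429\right) \left(0 - 5\right)^{2} = \left(\sqrt{2} \cdot 1 - 429\right) \left(-5\right)^{2} = \left(\sqrt{2} - 429\right) 25 = \left(-429 + \sqrt{2}\right) 25 = -10725 + 25 \sqrt{2}$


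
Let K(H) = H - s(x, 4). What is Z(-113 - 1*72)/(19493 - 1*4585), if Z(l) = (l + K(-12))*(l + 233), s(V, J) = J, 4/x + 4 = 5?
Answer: -2412/3727 ≈ -0.64717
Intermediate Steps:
x = 4 (x = 4/(-4 + 5) = 4/1 = 4*1 = 4)
K(H) = -4 + H (K(H) = H - 1*4 = H - 4 = -4 + H)
Z(l) = (-16 + l)*(233 + l) (Z(l) = (l + (-4 - 12))*(l + 233) = (l - 16)*(233 + l) = (-16 + l)*(233 + l))
Z(-113 - 1*72)/(19493 - 1*4585) = (-3728 + (-113 - 1*72)² + 217*(-113 - 1*72))/(19493 - 1*4585) = (-3728 + (-113 - 72)² + 217*(-113 - 72))/(19493 - 4585) = (-3728 + (-185)² + 217*(-185))/14908 = (-3728 + 34225 - 40145)*(1/14908) = -9648*1/14908 = -2412/3727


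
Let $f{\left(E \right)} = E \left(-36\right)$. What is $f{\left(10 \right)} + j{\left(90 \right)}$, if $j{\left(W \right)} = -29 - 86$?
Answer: $-475$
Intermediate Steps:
$j{\left(W \right)} = -115$ ($j{\left(W \right)} = -29 - 86 = -115$)
$f{\left(E \right)} = - 36 E$
$f{\left(10 \right)} + j{\left(90 \right)} = \left(-36\right) 10 - 115 = -360 - 115 = -475$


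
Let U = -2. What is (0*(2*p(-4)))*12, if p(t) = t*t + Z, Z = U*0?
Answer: 0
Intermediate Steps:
Z = 0 (Z = -2*0 = 0)
p(t) = t² (p(t) = t*t + 0 = t² + 0 = t²)
(0*(2*p(-4)))*12 = (0*(2*(-4)²))*12 = (0*(2*16))*12 = (0*32)*12 = 0*12 = 0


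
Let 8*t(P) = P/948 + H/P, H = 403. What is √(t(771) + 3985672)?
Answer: √946334093206723158/487272 ≈ 1996.4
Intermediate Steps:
t(P) = P/7584 + 403/(8*P) (t(P) = (P/948 + 403/P)/8 = (403/P + P/948)/8 = P/7584 + 403/(8*P))
√(t(771) + 3985672) = √((1/7584)*(382044 + 771²)/771 + 3985672) = √((1/7584)*(1/771)*(382044 + 594441) + 3985672) = √((1/7584)*(1/771)*976485 + 3985672) = √(325495/1949088 + 3985672) = √(7768425792631/1949088) = √946334093206723158/487272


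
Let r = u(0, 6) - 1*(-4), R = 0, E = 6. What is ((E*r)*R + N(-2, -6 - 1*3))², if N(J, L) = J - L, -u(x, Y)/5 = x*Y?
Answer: 49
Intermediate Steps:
u(x, Y) = -5*Y*x (u(x, Y) = -5*x*Y = -5*Y*x)
r = 4 (r = -5*6*0 - 1*(-4) = 0 + 4 = 4)
((E*r)*R + N(-2, -6 - 1*3))² = ((6*4)*0 + (-2 - (-6 - 1*3)))² = (24*0 + (-2 - (-6 - 3)))² = (0 + (-2 - 1*(-9)))² = (0 + (-2 + 9))² = (0 + 7)² = 7² = 49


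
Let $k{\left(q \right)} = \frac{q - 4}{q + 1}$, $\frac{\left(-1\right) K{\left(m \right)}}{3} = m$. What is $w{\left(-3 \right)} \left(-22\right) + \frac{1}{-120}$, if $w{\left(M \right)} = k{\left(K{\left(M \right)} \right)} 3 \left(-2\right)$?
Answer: $\frac{7919}{120} \approx 65.992$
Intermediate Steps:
$K{\left(m \right)} = - 3 m$
$k{\left(q \right)} = \frac{-4 + q}{1 + q}$
$w{\left(M \right)} = - \frac{6 \left(-4 - 3 M\right)}{1 - 3 M}$ ($w{\left(M \right)} = \frac{-4 - 3 M}{1 - 3 M} 3 \left(-2\right) = \frac{3 \left(-4 - 3 M\right)}{1 - 3 M} \left(-2\right) = - \frac{6 \left(-4 - 3 M\right)}{1 - 3 M}$)
$w{\left(-3 \right)} \left(-22\right) + \frac{1}{-120} = \frac{6 \left(-4 - -9\right)}{-1 + 3 \left(-3\right)} \left(-22\right) + \frac{1}{-120} = \frac{6 \left(-4 + 9\right)}{-1 - 9} \left(-22\right) - \frac{1}{120} = 6 \frac{1}{-10} \cdot 5 \left(-22\right) - \frac{1}{120} = 6 \left(- \frac{1}{10}\right) 5 \left(-22\right) - \frac{1}{120} = \left(-3\right) \left(-22\right) - \frac{1}{120} = 66 - \frac{1}{120} = \frac{7919}{120}$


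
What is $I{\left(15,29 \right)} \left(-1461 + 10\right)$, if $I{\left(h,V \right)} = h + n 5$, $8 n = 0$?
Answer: $-21765$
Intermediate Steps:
$n = 0$ ($n = \frac{1}{8} \cdot 0 = 0$)
$I{\left(h,V \right)} = h$ ($I{\left(h,V \right)} = h + 0 \cdot 5 = h + 0 = h$)
$I{\left(15,29 \right)} \left(-1461 + 10\right) = 15 \left(-1461 + 10\right) = 15 \left(-1451\right) = -21765$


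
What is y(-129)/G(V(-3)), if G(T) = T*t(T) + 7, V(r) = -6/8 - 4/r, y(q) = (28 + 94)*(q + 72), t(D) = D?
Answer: -1001376/1057 ≈ -947.38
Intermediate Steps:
y(q) = 8784 + 122*q (y(q) = 122*(72 + q) = 8784 + 122*q)
V(r) = -¾ - 4/r (V(r) = -6*⅛ - 4/r = -¾ - 4/r)
G(T) = 7 + T² (G(T) = T*T + 7 = T² + 7 = 7 + T²)
y(-129)/G(V(-3)) = (8784 + 122*(-129))/(7 + (-¾ - 4/(-3))²) = (8784 - 15738)/(7 + (-¾ - 4*(-⅓))²) = -6954/(7 + (-¾ + 4/3)²) = -6954/(7 + (7/12)²) = -6954/(7 + 49/144) = -6954/1057/144 = -6954*144/1057 = -1001376/1057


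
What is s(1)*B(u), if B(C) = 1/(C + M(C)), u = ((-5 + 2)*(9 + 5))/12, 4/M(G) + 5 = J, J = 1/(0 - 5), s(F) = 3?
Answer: -26/37 ≈ -0.70270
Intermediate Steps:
J = -⅕ (J = 1/(-5) = -⅕ ≈ -0.20000)
M(G) = -10/13 (M(G) = 4/(-5 - ⅕) = 4/(-26/5) = 4*(-5/26) = -10/13)
u = -7/2 (u = -3*14*(1/12) = -42*1/12 = -7/2 ≈ -3.5000)
B(C) = 1/(-10/13 + C) (B(C) = 1/(C - 10/13) = 1/(-10/13 + C))
s(1)*B(u) = 3*(13/(-10 + 13*(-7/2))) = 3*(13/(-10 - 91/2)) = 3*(13/(-111/2)) = 3*(13*(-2/111)) = 3*(-26/111) = -26/37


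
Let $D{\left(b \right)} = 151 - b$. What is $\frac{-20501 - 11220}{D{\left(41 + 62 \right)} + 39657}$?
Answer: $- \frac{31721}{39705} \approx -0.79892$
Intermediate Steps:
$\frac{-20501 - 11220}{D{\left(41 + 62 \right)} + 39657} = \frac{-20501 - 11220}{\left(151 - \left(41 + 62\right)\right) + 39657} = - \frac{31721}{\left(151 - 103\right) + 39657} = - \frac{31721}{48 + 39657} = - \frac{31721}{39705}$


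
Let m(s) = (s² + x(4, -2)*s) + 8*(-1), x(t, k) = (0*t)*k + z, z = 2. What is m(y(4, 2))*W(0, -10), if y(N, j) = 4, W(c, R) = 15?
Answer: 240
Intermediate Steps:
x(t, k) = 2 (x(t, k) = (0*t)*k + 2 = 0*k + 2 = 0 + 2 = 2)
m(s) = -8 + s² + 2*s (m(s) = (s² + 2*s) + 8*(-1) = (s² + 2*s) - 8 = -8 + s² + 2*s)
m(y(4, 2))*W(0, -10) = (-8 + 4² + 2*4)*15 = (-8 + 16 + 8)*15 = 16*15 = 240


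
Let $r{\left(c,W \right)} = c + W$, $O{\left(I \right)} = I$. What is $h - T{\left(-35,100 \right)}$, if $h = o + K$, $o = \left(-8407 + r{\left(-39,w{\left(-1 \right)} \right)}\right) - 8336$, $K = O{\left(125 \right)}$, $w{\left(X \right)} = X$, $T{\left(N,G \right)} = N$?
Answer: $-16623$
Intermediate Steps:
$K = 125$
$r{\left(c,W \right)} = W + c$
$o = -16783$ ($o = \left(-8407 - 40\right) - 8336 = -8447 - 8336 = -16783$)
$h = -16658$ ($h = -16783 + 125 = -16658$)
$h - T{\left(-35,100 \right)} = -16658 - -35 = -16658 + 35 = -16623$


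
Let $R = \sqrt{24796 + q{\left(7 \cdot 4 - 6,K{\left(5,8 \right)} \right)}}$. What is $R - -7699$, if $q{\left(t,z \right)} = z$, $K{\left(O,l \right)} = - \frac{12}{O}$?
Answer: $7699 + \frac{8 \sqrt{9685}}{5} \approx 7856.5$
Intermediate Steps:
$R = \frac{8 \sqrt{9685}}{5}$ ($R = \sqrt{24796 - \frac{12}{5}} = \sqrt{\frac{123968}{5}} = \frac{8 \sqrt{9685}}{5} \approx 157.46$)
$R - -7699 = \frac{8 \sqrt{9685}}{5} - -7699 = \frac{8 \sqrt{9685}}{5} + 7699 = 7699 + \frac{8 \sqrt{9685}}{5}$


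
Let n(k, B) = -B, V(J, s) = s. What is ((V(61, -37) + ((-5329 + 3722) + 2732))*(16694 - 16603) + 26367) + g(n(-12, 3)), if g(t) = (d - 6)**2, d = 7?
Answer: 125376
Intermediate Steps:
g(t) = 1 (g(t) = (7 - 6)**2 = 1**2 = 1)
((V(61, -37) + ((-5329 + 3722) + 2732))*(16694 - 16603) + 26367) + g(n(-12, 3)) = ((-37 + ((-5329 + 3722) + 2732))*(16694 - 16603) + 26367) + 1 = ((-37 + (-1607 + 2732))*91 + 26367) + 1 = ((-37 + 1125)*91 + 26367) + 1 = (1088*91 + 26367) + 1 = (99008 + 26367) + 1 = 125375 + 1 = 125376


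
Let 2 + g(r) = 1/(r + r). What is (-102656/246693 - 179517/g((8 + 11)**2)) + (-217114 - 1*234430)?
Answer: -3301684197338/9127641 ≈ -3.6172e+5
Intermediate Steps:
g(r) = -2 + 1/(2*r) (g(r) = -2 + 1/(r + r) = -2 + 1/(2*r))
(-102656/246693 - 179517/g((8 + 11)**2)) + (-217114 - 1*234430) = (-102656/246693 - 179517/(-2 + 1/(2*((8 + 11)**2)))) + (-217114 - 1*234430) = (-102656*1/246693 - 179517/(-2 + 1/(2*(19**2)))) + (-217114 - 234430) = (-102656/246693 - 179517/(-2 + (1/2)/361)) - 451544 = (-102656/246693 - 179517/(-2 + (1/2)*(1/361))) - 451544 = (-102656/246693 - 179517/(-2 + 1/722)) - 451544 = (-102656/246693 - 179517/(-1443/722)) - 451544 = (-102656/246693 - 179517*(-722/1443)) - 451544 = (-102656/246693 + 3323366/37) - 451544 = 819847330366/9127641 - 451544 = -3301684197338/9127641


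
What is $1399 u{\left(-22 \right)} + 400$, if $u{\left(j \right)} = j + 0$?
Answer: $-30378$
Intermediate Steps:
$u{\left(j \right)} = j$
$1399 u{\left(-22 \right)} + 400 = 1399 \left(-22\right) + 400 = -30778 + 400 = -30378$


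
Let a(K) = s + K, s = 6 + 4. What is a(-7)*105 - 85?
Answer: 230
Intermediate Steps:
s = 10
a(K) = 10 + K
a(-7)*105 - 85 = (10 - 7)*105 - 85 = 3*105 - 85 = 315 - 85 = 230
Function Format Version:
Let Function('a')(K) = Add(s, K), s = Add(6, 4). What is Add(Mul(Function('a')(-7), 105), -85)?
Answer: 230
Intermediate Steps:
s = 10
Function('a')(K) = Add(10, K)
Add(Mul(Function('a')(-7), 105), -85) = Add(Mul(Add(10, -7), 105), -85) = Add(Mul(3, 105), -85) = Add(315, -85) = 230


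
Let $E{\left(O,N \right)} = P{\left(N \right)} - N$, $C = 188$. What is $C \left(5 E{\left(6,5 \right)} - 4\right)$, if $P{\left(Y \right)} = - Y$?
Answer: $-10152$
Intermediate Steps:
$E{\left(O,N \right)} = - 2 N$ ($E{\left(O,N \right)} = - N - N = - 2 N$)
$C \left(5 E{\left(6,5 \right)} - 4\right) = 188 \left(5 \left(\left(-2\right) 5\right) - 4\right) = 188 \left(5 \left(-10\right) - 4\right) = 188 \left(-50 - 4\right) = 188 \left(-54\right) = -10152$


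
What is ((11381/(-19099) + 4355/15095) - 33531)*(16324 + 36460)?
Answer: -102053176454647664/57659881 ≈ -1.7699e+9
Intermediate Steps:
((11381/(-19099) + 4355/15095) - 33531)*(16324 + 36460) = ((11381*(-1/19099) + 4355*(1/15095)) - 33531)*52784 = ((-11381/19099 + 871/3019) - 33531)*52784 = (-17724010/57659881 - 33531)*52784 = -1933411193821/57659881*52784 = -102053176454647664/57659881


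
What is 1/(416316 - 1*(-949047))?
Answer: 1/1365363 ≈ 7.3241e-7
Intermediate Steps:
1/(416316 - 1*(-949047)) = 1/(416316 + 949047) = 1/1365363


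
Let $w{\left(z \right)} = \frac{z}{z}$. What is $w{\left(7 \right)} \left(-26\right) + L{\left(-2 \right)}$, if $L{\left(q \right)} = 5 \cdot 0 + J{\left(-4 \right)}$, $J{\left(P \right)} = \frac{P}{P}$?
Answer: $-25$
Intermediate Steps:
$J{\left(P \right)} = 1$
$w{\left(z \right)} = 1$
$L{\left(q \right)} = 1$ ($L{\left(q \right)} = 5 \cdot 0 + 1 = 0 + 1 = 1$)
$w{\left(7 \right)} \left(-26\right) + L{\left(-2 \right)} = 1 \left(-26\right) + 1 = -26 + 1 = -25$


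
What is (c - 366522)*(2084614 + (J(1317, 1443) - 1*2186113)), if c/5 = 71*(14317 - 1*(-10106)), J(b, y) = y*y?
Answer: 16447440872250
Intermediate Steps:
J(b, y) = y**2
c = 8670165 (c = 5*(71*(14317 - 1*(-10106))) = 5*(71*(14317 + 10106)) = 5*(71*24423) = 5*1734033 = 8670165)
(c - 366522)*(2084614 + (J(1317, 1443) - 1*2186113)) = (8670165 - 366522)*(2084614 + (1443**2 - 1*2186113)) = 8303643*(2084614 + (2082249 - 2186113)) = 8303643*(2084614 - 103864) = 8303643*1980750 = 16447440872250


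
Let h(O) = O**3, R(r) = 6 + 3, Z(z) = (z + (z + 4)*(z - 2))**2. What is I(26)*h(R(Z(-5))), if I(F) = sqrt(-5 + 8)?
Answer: 729*sqrt(3) ≈ 1262.7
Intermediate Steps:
I(F) = sqrt(3)
Z(z) = (z + (-2 + z)*(4 + z))**2 (Z(z) = (z + (4 + z)*(-2 + z))**2 = (z + (-2 + z)*(4 + z))**2)
R(r) = 9
I(26)*h(R(Z(-5))) = sqrt(3)*9**3 = sqrt(3)*729 = 729*sqrt(3)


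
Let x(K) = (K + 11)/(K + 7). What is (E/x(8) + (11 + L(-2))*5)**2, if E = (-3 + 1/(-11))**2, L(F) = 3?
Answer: 31780192900/5285401 ≈ 6012.8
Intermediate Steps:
x(K) = (11 + K)/(7 + K)
E = 1156/121 (E = (-3 - 1/11)**2 = (-34/11)**2 = 1156/121 ≈ 9.5537)
(E/x(8) + (11 + L(-2))*5)**2 = (1156/(121*(((11 + 8)/(7 + 8)))) + (11 + 3)*5)**2 = (1156/(121*((19/15))) + 14*5)**2 = (1156/(121*(((1/15)*19))) + 70)**2 = (1156/(121*(19/15)) + 70)**2 = ((1156/121)*(15/19) + 70)**2 = (17340/2299 + 70)**2 = (178270/2299)**2 = 31780192900/5285401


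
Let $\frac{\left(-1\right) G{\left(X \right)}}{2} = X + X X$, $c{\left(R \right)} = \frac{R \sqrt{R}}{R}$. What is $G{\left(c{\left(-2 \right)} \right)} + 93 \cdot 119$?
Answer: $11071 - 2 i \sqrt{2} \approx 11071.0 - 2.8284 i$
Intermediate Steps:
$c{\left(R \right)} = \sqrt{R}$ ($c{\left(R \right)} = \frac{R^{\frac{3}{2}}}{R} = \sqrt{R}$)
$G{\left(X \right)} = - 2 X - 2 X^{2}$ ($G{\left(X \right)} = - 2 \left(X + X X\right) = - 2 \left(X + X^{2}\right) = - 2 X - 2 X^{2}$)
$G{\left(c{\left(-2 \right)} \right)} + 93 \cdot 119 = - 2 \sqrt{-2} \left(1 + \sqrt{-2}\right) + 93 \cdot 119 = - 2 i \sqrt{2} \left(1 + i \sqrt{2}\right) + 11067 = 11067 - 2 i \sqrt{2} \left(1 + i \sqrt{2}\right)$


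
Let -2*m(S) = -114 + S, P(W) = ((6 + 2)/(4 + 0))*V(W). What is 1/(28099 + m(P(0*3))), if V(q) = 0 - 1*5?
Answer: 1/28161 ≈ 3.5510e-5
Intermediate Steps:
V(q) = -5 (V(q) = 0 - 5 = -5)
P(W) = -10 (P(W) = ((6 + 2)/(4 + 0))*(-5) = (8/4)*(-5) = (8*(¼))*(-5) = 2*(-5) = -10)
m(S) = 57 - S/2 (m(S) = -(-114 + S)/2 = 57 - S/2)
1/(28099 + m(P(0*3))) = 1/(28099 + (57 - ½*(-10))) = 1/(28099 + (57 + 5)) = 1/(28099 + 62) = 1/28161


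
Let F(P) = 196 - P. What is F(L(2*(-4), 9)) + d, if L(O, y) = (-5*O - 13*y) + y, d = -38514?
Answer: -38250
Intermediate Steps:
L(O, y) = -12*y - 5*O (L(O, y) = (-13*y - 5*O) + y = -12*y - 5*O)
F(L(2*(-4), 9)) + d = (196 - (-12*9 - 10*(-4))) - 38514 = (196 - (-108 - 5*(-8))) - 38514 = (196 - (-108 + 40)) - 38514 = (196 - 1*(-68)) - 38514 = (196 + 68) - 38514 = 264 - 38514 = -38250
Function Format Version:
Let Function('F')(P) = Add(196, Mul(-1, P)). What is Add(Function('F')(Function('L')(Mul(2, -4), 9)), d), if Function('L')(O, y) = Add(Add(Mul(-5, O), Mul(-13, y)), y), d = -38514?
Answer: -38250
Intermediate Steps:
Function('L')(O, y) = Add(Mul(-12, y), Mul(-5, O)) (Function('L')(O, y) = Add(Add(Mul(-13, y), Mul(-5, O)), y) = Add(Mul(-12, y), Mul(-5, O)))
Add(Function('F')(Function('L')(Mul(2, -4), 9)), d) = Add(Add(196, Mul(-1, Add(Mul(-12, 9), Mul(-5, Mul(2, -4))))), -38514) = Add(Add(196, Mul(-1, Add(-108, Mul(-5, -8)))), -38514) = Add(Add(196, Mul(-1, Add(-108, 40))), -38514) = Add(Add(196, Mul(-1, -68)), -38514) = Add(Add(196, 68), -38514) = Add(264, -38514) = -38250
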